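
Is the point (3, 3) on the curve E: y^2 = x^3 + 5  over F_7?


Check whether y^2 = x^3 + 0 x + 5 (mod 7) for (x, y) = (3, 3).
LHS: y^2 = 3^2 mod 7 = 2
RHS: x^3 + 0 x + 5 = 3^3 + 0*3 + 5 mod 7 = 4
LHS != RHS

No, not on the curve


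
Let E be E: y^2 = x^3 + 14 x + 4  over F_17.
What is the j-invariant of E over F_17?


Delta = -16(4 a^3 + 27 b^2) mod 17 = 1
-1728 * (4 a)^3 = -1728 * (4*14)^3 mod 17 = 2
j = 2 * 1^(-1) mod 17 = 2

j = 2 (mod 17)


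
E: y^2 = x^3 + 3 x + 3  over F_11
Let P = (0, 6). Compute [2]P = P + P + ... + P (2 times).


k = 2 = 10_2 (binary, LSB first: 01)
Double-and-add from P = (0, 6):
  bit 0 = 0: acc unchanged = O
  bit 1 = 1: acc = O + (9, 0) = (9, 0)

2P = (9, 0)


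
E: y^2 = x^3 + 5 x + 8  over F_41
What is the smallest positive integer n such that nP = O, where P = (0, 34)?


Compute successive multiples of P until we hit O:
  1P = (0, 34)
  2P = (20, 20)
  3P = (26, 17)
  4P = (11, 0)
  5P = (26, 24)
  6P = (20, 21)
  7P = (0, 7)
  8P = O

ord(P) = 8


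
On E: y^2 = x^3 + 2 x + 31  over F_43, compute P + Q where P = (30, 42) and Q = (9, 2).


P != Q, so use the chord formula.
s = (y2 - y1) / (x2 - x1) = (3) / (22) mod 43 = 6
x3 = s^2 - x1 - x2 mod 43 = 6^2 - 30 - 9 = 40
y3 = s (x1 - x3) - y1 mod 43 = 6 * (30 - 40) - 42 = 27

P + Q = (40, 27)


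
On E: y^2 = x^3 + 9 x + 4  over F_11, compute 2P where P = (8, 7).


Doubling: s = (3 x1^2 + a) / (2 y1)
s = (3*8^2 + 9) / (2*7) mod 11 = 1
x3 = s^2 - 2 x1 mod 11 = 1^2 - 2*8 = 7
y3 = s (x1 - x3) - y1 mod 11 = 1 * (8 - 7) - 7 = 5

2P = (7, 5)


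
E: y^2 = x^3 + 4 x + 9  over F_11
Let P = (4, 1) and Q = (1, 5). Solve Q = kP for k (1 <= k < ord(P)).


Enumerate multiples of P until we hit Q = (1, 5):
  1P = (4, 1)
  2P = (8, 5)
  3P = (0, 3)
  4P = (10, 2)
  5P = (1, 5)
Match found at i = 5.

k = 5


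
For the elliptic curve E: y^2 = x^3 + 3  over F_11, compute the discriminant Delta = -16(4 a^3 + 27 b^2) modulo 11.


4 a^3 + 27 b^2 = 4*0^3 + 27*3^2 = 0 + 243 = 243
Delta = -16 * (243) = -3888
Delta mod 11 = 6

Delta = 6 (mod 11)


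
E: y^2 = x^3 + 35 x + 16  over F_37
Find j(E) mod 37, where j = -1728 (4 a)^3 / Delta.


Delta = -16(4 a^3 + 27 b^2) mod 37 = 32
-1728 * (4 a)^3 = -1728 * (4*35)^3 mod 37 = 29
j = 29 * 32^(-1) mod 37 = 9

j = 9 (mod 37)


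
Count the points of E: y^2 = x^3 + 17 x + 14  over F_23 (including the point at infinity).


For each x in F_23, count y with y^2 = x^3 + 17 x + 14 mod 23:
  x = 1: RHS = 9, y in [3, 20]  -> 2 point(s)
  x = 3: RHS = 0, y in [0]  -> 1 point(s)
  x = 4: RHS = 8, y in [10, 13]  -> 2 point(s)
  x = 7: RHS = 16, y in [4, 19]  -> 2 point(s)
  x = 8: RHS = 18, y in [8, 15]  -> 2 point(s)
  x = 14: RHS = 6, y in [11, 12]  -> 2 point(s)
  x = 16: RHS = 12, y in [9, 14]  -> 2 point(s)
  x = 17: RHS = 18, y in [8, 15]  -> 2 point(s)
  x = 21: RHS = 18, y in [8, 15]  -> 2 point(s)
Affine points: 17. Add the point at infinity: total = 18.

#E(F_23) = 18


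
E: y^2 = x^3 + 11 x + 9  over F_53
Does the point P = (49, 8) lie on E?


Check whether y^2 = x^3 + 11 x + 9 (mod 53) for (x, y) = (49, 8).
LHS: y^2 = 8^2 mod 53 = 11
RHS: x^3 + 11 x + 9 = 49^3 + 11*49 + 9 mod 53 = 7
LHS != RHS

No, not on the curve


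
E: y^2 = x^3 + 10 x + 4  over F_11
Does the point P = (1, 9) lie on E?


Check whether y^2 = x^3 + 10 x + 4 (mod 11) for (x, y) = (1, 9).
LHS: y^2 = 9^2 mod 11 = 4
RHS: x^3 + 10 x + 4 = 1^3 + 10*1 + 4 mod 11 = 4
LHS = RHS

Yes, on the curve


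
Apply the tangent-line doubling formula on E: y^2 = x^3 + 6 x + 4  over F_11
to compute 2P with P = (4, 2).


Doubling: s = (3 x1^2 + a) / (2 y1)
s = (3*4^2 + 6) / (2*2) mod 11 = 8
x3 = s^2 - 2 x1 mod 11 = 8^2 - 2*4 = 1
y3 = s (x1 - x3) - y1 mod 11 = 8 * (4 - 1) - 2 = 0

2P = (1, 0)


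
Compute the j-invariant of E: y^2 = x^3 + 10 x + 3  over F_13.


Delta = -16(4 a^3 + 27 b^2) mod 13 = 11
-1728 * (4 a)^3 = -1728 * (4*10)^3 mod 13 = 1
j = 1 * 11^(-1) mod 13 = 6

j = 6 (mod 13)


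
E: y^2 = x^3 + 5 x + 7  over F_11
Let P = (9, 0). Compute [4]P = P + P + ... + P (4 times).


k = 4 = 100_2 (binary, LSB first: 001)
Double-and-add from P = (9, 0):
  bit 0 = 0: acc unchanged = O
  bit 1 = 0: acc unchanged = O
  bit 2 = 1: acc = O + O = O

4P = O


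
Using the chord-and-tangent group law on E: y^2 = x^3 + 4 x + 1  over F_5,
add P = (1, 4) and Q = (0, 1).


P != Q, so use the chord formula.
s = (y2 - y1) / (x2 - x1) = (2) / (4) mod 5 = 3
x3 = s^2 - x1 - x2 mod 5 = 3^2 - 1 - 0 = 3
y3 = s (x1 - x3) - y1 mod 5 = 3 * (1 - 3) - 4 = 0

P + Q = (3, 0)


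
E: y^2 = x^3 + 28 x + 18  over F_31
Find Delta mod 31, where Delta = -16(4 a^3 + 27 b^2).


4 a^3 + 27 b^2 = 4*28^3 + 27*18^2 = 87808 + 8748 = 96556
Delta = -16 * (96556) = -1544896
Delta mod 31 = 20

Delta = 20 (mod 31)


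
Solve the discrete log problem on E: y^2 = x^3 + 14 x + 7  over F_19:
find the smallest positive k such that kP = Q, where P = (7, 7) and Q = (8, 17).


Enumerate multiples of P until we hit Q = (8, 17):
  1P = (7, 7)
  2P = (9, 8)
  3P = (8, 2)
  4P = (10, 8)
  5P = (0, 8)
  6P = (0, 11)
  7P = (10, 11)
  8P = (8, 17)
Match found at i = 8.

k = 8


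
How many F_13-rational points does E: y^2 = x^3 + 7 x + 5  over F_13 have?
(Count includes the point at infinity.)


For each x in F_13, count y with y^2 = x^3 + 7 x + 5 mod 13:
  x = 1: RHS = 0, y in [0]  -> 1 point(s)
  x = 2: RHS = 1, y in [1, 12]  -> 2 point(s)
  x = 3: RHS = 1, y in [1, 12]  -> 2 point(s)
  x = 5: RHS = 9, y in [3, 10]  -> 2 point(s)
  x = 6: RHS = 3, y in [4, 9]  -> 2 point(s)
  x = 8: RHS = 1, y in [1, 12]  -> 2 point(s)
  x = 9: RHS = 4, y in [2, 11]  -> 2 point(s)
  x = 10: RHS = 9, y in [3, 10]  -> 2 point(s)
  x = 11: RHS = 9, y in [3, 10]  -> 2 point(s)
  x = 12: RHS = 10, y in [6, 7]  -> 2 point(s)
Affine points: 19. Add the point at infinity: total = 20.

#E(F_13) = 20


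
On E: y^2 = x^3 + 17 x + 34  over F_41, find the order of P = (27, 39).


Compute successive multiples of P until we hit O:
  1P = (27, 39)
  2P = (24, 30)
  3P = (40, 4)
  4P = (14, 8)
  5P = (20, 25)
  6P = (39, 19)
  7P = (37, 5)
  8P = (23, 13)
  ... (continuing to 17P)
  17P = O

ord(P) = 17


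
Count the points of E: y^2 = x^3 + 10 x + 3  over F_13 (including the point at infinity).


For each x in F_13, count y with y^2 = x^3 + 10 x + 3 mod 13:
  x = 0: RHS = 3, y in [4, 9]  -> 2 point(s)
  x = 1: RHS = 1, y in [1, 12]  -> 2 point(s)
  x = 4: RHS = 3, y in [4, 9]  -> 2 point(s)
  x = 5: RHS = 9, y in [3, 10]  -> 2 point(s)
  x = 7: RHS = 0, y in [0]  -> 1 point(s)
  x = 8: RHS = 10, y in [6, 7]  -> 2 point(s)
  x = 9: RHS = 3, y in [4, 9]  -> 2 point(s)
  x = 11: RHS = 1, y in [1, 12]  -> 2 point(s)
Affine points: 15. Add the point at infinity: total = 16.

#E(F_13) = 16


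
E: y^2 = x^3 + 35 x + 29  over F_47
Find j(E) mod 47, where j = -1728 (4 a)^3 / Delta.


Delta = -16(4 a^3 + 27 b^2) mod 47 = 46
-1728 * (4 a)^3 = -1728 * (4*35)^3 mod 47 = 36
j = 36 * 46^(-1) mod 47 = 11

j = 11 (mod 47)


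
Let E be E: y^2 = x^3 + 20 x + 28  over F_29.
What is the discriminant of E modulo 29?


4 a^3 + 27 b^2 = 4*20^3 + 27*28^2 = 32000 + 21168 = 53168
Delta = -16 * (53168) = -850688
Delta mod 29 = 27

Delta = 27 (mod 29)


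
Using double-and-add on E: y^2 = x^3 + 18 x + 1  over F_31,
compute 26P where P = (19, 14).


k = 26 = 11010_2 (binary, LSB first: 01011)
Double-and-add from P = (19, 14):
  bit 0 = 0: acc unchanged = O
  bit 1 = 1: acc = O + (18, 22) = (18, 22)
  bit 2 = 0: acc unchanged = (18, 22)
  bit 3 = 1: acc = (18, 22) + (25, 7) = (16, 18)
  bit 4 = 1: acc = (16, 18) + (0, 1) = (24, 20)

26P = (24, 20)


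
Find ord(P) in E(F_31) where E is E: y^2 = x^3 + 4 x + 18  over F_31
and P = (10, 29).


Compute successive multiples of P until we hit O:
  1P = (10, 29)
  2P = (21, 1)
  3P = (28, 14)
  4P = (29, 23)
  5P = (0, 7)
  6P = (6, 17)
  7P = (24, 22)
  8P = (5, 15)
  ... (continuing to 21P)
  21P = O

ord(P) = 21


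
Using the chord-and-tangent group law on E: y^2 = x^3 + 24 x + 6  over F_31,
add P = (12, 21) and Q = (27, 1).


P != Q, so use the chord formula.
s = (y2 - y1) / (x2 - x1) = (11) / (15) mod 31 = 9
x3 = s^2 - x1 - x2 mod 31 = 9^2 - 12 - 27 = 11
y3 = s (x1 - x3) - y1 mod 31 = 9 * (12 - 11) - 21 = 19

P + Q = (11, 19)


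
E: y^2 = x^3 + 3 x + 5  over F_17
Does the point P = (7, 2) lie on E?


Check whether y^2 = x^3 + 3 x + 5 (mod 17) for (x, y) = (7, 2).
LHS: y^2 = 2^2 mod 17 = 4
RHS: x^3 + 3 x + 5 = 7^3 + 3*7 + 5 mod 17 = 12
LHS != RHS

No, not on the curve


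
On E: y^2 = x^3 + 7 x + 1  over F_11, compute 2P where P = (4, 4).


Doubling: s = (3 x1^2 + a) / (2 y1)
s = (3*4^2 + 7) / (2*4) mod 11 = 0
x3 = s^2 - 2 x1 mod 11 = 0^2 - 2*4 = 3
y3 = s (x1 - x3) - y1 mod 11 = 0 * (4 - 3) - 4 = 7

2P = (3, 7)


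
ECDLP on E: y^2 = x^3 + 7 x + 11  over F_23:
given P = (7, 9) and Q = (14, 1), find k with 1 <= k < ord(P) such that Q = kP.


Enumerate multiples of P until we hit Q = (14, 1):
  1P = (7, 9)
  2P = (22, 16)
  3P = (21, 9)
  4P = (18, 14)
  5P = (6, 4)
  6P = (12, 12)
  7P = (20, 20)
  8P = (14, 1)
Match found at i = 8.

k = 8


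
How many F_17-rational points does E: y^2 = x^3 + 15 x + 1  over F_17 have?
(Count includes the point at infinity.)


For each x in F_17, count y with y^2 = x^3 + 15 x + 1 mod 17:
  x = 0: RHS = 1, y in [1, 16]  -> 2 point(s)
  x = 1: RHS = 0, y in [0]  -> 1 point(s)
  x = 6: RHS = 1, y in [1, 16]  -> 2 point(s)
  x = 8: RHS = 4, y in [2, 15]  -> 2 point(s)
  x = 9: RHS = 15, y in [7, 10]  -> 2 point(s)
  x = 11: RHS = 1, y in [1, 16]  -> 2 point(s)
  x = 13: RHS = 13, y in [8, 9]  -> 2 point(s)
  x = 16: RHS = 2, y in [6, 11]  -> 2 point(s)
Affine points: 15. Add the point at infinity: total = 16.

#E(F_17) = 16


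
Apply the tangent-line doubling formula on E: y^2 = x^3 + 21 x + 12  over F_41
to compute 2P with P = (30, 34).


Doubling: s = (3 x1^2 + a) / (2 y1)
s = (3*30^2 + 21) / (2*34) mod 41 = 37
x3 = s^2 - 2 x1 mod 41 = 37^2 - 2*30 = 38
y3 = s (x1 - x3) - y1 mod 41 = 37 * (30 - 38) - 34 = 39

2P = (38, 39)


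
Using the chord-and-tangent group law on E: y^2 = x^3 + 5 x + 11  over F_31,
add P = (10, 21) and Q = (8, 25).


P != Q, so use the chord formula.
s = (y2 - y1) / (x2 - x1) = (4) / (29) mod 31 = 29
x3 = s^2 - x1 - x2 mod 31 = 29^2 - 10 - 8 = 17
y3 = s (x1 - x3) - y1 mod 31 = 29 * (10 - 17) - 21 = 24

P + Q = (17, 24)


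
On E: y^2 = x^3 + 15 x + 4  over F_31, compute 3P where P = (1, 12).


k = 3 = 11_2 (binary, LSB first: 11)
Double-and-add from P = (1, 12):
  bit 0 = 1: acc = O + (1, 12) = (1, 12)
  bit 1 = 1: acc = (1, 12) + (16, 0) = (1, 19)

3P = (1, 19)


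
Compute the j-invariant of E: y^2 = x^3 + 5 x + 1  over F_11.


Delta = -16(4 a^3 + 27 b^2) mod 11 = 5
-1728 * (4 a)^3 = -1728 * (4*5)^3 mod 11 = 8
j = 8 * 5^(-1) mod 11 = 6

j = 6 (mod 11)


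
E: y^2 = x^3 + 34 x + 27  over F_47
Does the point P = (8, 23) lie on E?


Check whether y^2 = x^3 + 34 x + 27 (mod 47) for (x, y) = (8, 23).
LHS: y^2 = 23^2 mod 47 = 12
RHS: x^3 + 34 x + 27 = 8^3 + 34*8 + 27 mod 47 = 12
LHS = RHS

Yes, on the curve


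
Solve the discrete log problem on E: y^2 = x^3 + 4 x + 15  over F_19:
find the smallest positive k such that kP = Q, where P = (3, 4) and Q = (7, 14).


Enumerate multiples of P until we hit Q = (7, 14):
  1P = (3, 4)
  2P = (1, 18)
  3P = (7, 5)
  4P = (15, 12)
  5P = (12, 9)
  6P = (9, 18)
  7P = (4, 0)
  8P = (9, 1)
  9P = (12, 10)
  10P = (15, 7)
  11P = (7, 14)
Match found at i = 11.

k = 11


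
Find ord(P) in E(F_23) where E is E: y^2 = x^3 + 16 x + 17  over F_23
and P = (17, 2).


Compute successive multiples of P until we hit O:
  1P = (17, 2)
  2P = (7, 9)
  3P = (8, 17)
  4P = (11, 11)
  5P = (3, 0)
  6P = (11, 12)
  7P = (8, 6)
  8P = (7, 14)
  ... (continuing to 10P)
  10P = O

ord(P) = 10


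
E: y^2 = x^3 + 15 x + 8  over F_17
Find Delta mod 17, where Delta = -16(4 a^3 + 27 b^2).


4 a^3 + 27 b^2 = 4*15^3 + 27*8^2 = 13500 + 1728 = 15228
Delta = -16 * (15228) = -243648
Delta mod 17 = 13

Delta = 13 (mod 17)


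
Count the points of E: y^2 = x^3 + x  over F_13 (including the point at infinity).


For each x in F_13, count y with y^2 = x^3 + 1 x + 0 mod 13:
  x = 0: RHS = 0, y in [0]  -> 1 point(s)
  x = 2: RHS = 10, y in [6, 7]  -> 2 point(s)
  x = 3: RHS = 4, y in [2, 11]  -> 2 point(s)
  x = 4: RHS = 3, y in [4, 9]  -> 2 point(s)
  x = 5: RHS = 0, y in [0]  -> 1 point(s)
  x = 6: RHS = 1, y in [1, 12]  -> 2 point(s)
  x = 7: RHS = 12, y in [5, 8]  -> 2 point(s)
  x = 8: RHS = 0, y in [0]  -> 1 point(s)
  x = 9: RHS = 10, y in [6, 7]  -> 2 point(s)
  x = 10: RHS = 9, y in [3, 10]  -> 2 point(s)
  x = 11: RHS = 3, y in [4, 9]  -> 2 point(s)
Affine points: 19. Add the point at infinity: total = 20.

#E(F_13) = 20


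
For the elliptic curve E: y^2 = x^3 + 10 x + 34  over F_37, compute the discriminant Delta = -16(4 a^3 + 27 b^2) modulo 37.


4 a^3 + 27 b^2 = 4*10^3 + 27*34^2 = 4000 + 31212 = 35212
Delta = -16 * (35212) = -563392
Delta mod 37 = 7

Delta = 7 (mod 37)


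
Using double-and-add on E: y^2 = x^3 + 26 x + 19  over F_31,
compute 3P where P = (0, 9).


k = 3 = 11_2 (binary, LSB first: 11)
Double-and-add from P = (0, 9):
  bit 0 = 1: acc = O + (0, 9) = (0, 9)
  bit 1 = 1: acc = (0, 9) + (4, 30) = (10, 16)

3P = (10, 16)


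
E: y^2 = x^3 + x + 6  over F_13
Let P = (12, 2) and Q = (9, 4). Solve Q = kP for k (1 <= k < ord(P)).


Enumerate multiples of P until we hit Q = (9, 4):
  1P = (12, 2)
  2P = (3, 7)
  3P = (2, 4)
  4P = (11, 3)
  5P = (4, 3)
  6P = (9, 9)
  7P = (9, 4)
Match found at i = 7.

k = 7


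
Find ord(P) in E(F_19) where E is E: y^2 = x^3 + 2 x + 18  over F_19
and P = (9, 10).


Compute successive multiples of P until we hit O:
  1P = (9, 10)
  2P = (5, 1)
  3P = (16, 17)
  4P = (14, 4)
  5P = (2, 12)
  6P = (17, 14)
  7P = (17, 5)
  8P = (2, 7)
  ... (continuing to 13P)
  13P = O

ord(P) = 13


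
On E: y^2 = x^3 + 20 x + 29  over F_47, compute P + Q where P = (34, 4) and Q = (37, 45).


P != Q, so use the chord formula.
s = (y2 - y1) / (x2 - x1) = (41) / (3) mod 47 = 45
x3 = s^2 - x1 - x2 mod 47 = 45^2 - 34 - 37 = 27
y3 = s (x1 - x3) - y1 mod 47 = 45 * (34 - 27) - 4 = 29

P + Q = (27, 29)


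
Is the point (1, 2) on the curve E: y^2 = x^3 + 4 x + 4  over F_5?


Check whether y^2 = x^3 + 4 x + 4 (mod 5) for (x, y) = (1, 2).
LHS: y^2 = 2^2 mod 5 = 4
RHS: x^3 + 4 x + 4 = 1^3 + 4*1 + 4 mod 5 = 4
LHS = RHS

Yes, on the curve


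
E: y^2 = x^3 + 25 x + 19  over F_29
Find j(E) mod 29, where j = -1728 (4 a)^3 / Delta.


Delta = -16(4 a^3 + 27 b^2) mod 29 = 17
-1728 * (4 a)^3 = -1728 * (4*25)^3 mod 29 = 3
j = 3 * 17^(-1) mod 29 = 7

j = 7 (mod 29)


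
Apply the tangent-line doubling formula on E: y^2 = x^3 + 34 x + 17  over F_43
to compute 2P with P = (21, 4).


Doubling: s = (3 x1^2 + a) / (2 y1)
s = (3*21^2 + 34) / (2*4) mod 43 = 3
x3 = s^2 - 2 x1 mod 43 = 3^2 - 2*21 = 10
y3 = s (x1 - x3) - y1 mod 43 = 3 * (21 - 10) - 4 = 29

2P = (10, 29)


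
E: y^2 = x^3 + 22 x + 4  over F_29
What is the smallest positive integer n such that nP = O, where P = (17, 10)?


Compute successive multiples of P until we hit O:
  1P = (17, 10)
  2P = (17, 19)
  3P = O

ord(P) = 3


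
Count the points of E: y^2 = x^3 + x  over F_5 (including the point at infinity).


For each x in F_5, count y with y^2 = x^3 + 1 x + 0 mod 5:
  x = 0: RHS = 0, y in [0]  -> 1 point(s)
  x = 2: RHS = 0, y in [0]  -> 1 point(s)
  x = 3: RHS = 0, y in [0]  -> 1 point(s)
Affine points: 3. Add the point at infinity: total = 4.

#E(F_5) = 4


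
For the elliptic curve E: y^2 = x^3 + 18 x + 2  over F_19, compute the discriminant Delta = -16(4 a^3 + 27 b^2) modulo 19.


4 a^3 + 27 b^2 = 4*18^3 + 27*2^2 = 23328 + 108 = 23436
Delta = -16 * (23436) = -374976
Delta mod 19 = 8

Delta = 8 (mod 19)


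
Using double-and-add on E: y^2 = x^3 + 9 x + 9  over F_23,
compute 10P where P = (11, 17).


k = 10 = 1010_2 (binary, LSB first: 0101)
Double-and-add from P = (11, 17):
  bit 0 = 0: acc unchanged = O
  bit 1 = 1: acc = O + (19, 1) = (19, 1)
  bit 2 = 0: acc unchanged = (19, 1)
  bit 3 = 1: acc = (19, 1) + (8, 15) = (21, 12)

10P = (21, 12)


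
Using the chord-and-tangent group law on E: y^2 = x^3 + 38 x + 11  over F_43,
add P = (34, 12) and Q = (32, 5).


P != Q, so use the chord formula.
s = (y2 - y1) / (x2 - x1) = (36) / (41) mod 43 = 25
x3 = s^2 - x1 - x2 mod 43 = 25^2 - 34 - 32 = 0
y3 = s (x1 - x3) - y1 mod 43 = 25 * (34 - 0) - 12 = 21

P + Q = (0, 21)


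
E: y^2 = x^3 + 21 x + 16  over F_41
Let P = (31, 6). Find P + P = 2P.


Doubling: s = (3 x1^2 + a) / (2 y1)
s = (3*31^2 + 21) / (2*6) mod 41 = 37
x3 = s^2 - 2 x1 mod 41 = 37^2 - 2*31 = 36
y3 = s (x1 - x3) - y1 mod 41 = 37 * (31 - 36) - 6 = 14

2P = (36, 14)


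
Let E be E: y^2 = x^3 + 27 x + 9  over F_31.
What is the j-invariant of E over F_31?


Delta = -16(4 a^3 + 27 b^2) mod 31 = 11
-1728 * (4 a)^3 = -1728 * (4*27)^3 mod 31 = 30
j = 30 * 11^(-1) mod 31 = 14

j = 14 (mod 31)


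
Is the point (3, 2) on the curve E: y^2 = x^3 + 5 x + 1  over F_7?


Check whether y^2 = x^3 + 5 x + 1 (mod 7) for (x, y) = (3, 2).
LHS: y^2 = 2^2 mod 7 = 4
RHS: x^3 + 5 x + 1 = 3^3 + 5*3 + 1 mod 7 = 1
LHS != RHS

No, not on the curve


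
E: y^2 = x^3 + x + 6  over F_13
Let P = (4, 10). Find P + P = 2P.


Doubling: s = (3 x1^2 + a) / (2 y1)
s = (3*4^2 + 1) / (2*10) mod 13 = 7
x3 = s^2 - 2 x1 mod 13 = 7^2 - 2*4 = 2
y3 = s (x1 - x3) - y1 mod 13 = 7 * (4 - 2) - 10 = 4

2P = (2, 4)


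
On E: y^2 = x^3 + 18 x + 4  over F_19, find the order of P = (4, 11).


Compute successive multiples of P until we hit O:
  1P = (4, 11)
  2P = (1, 17)
  3P = (18, 17)
  4P = (3, 3)
  5P = (0, 2)
  6P = (7, 6)
  7P = (15, 1)
  8P = (17, 6)
  ... (continuing to 23P)
  23P = O

ord(P) = 23


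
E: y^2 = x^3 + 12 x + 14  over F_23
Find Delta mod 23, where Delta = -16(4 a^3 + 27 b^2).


4 a^3 + 27 b^2 = 4*12^3 + 27*14^2 = 6912 + 5292 = 12204
Delta = -16 * (12204) = -195264
Delta mod 23 = 6

Delta = 6 (mod 23)


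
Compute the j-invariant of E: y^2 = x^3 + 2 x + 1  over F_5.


Delta = -16(4 a^3 + 27 b^2) mod 5 = 1
-1728 * (4 a)^3 = -1728 * (4*2)^3 mod 5 = 4
j = 4 * 1^(-1) mod 5 = 4

j = 4 (mod 5)


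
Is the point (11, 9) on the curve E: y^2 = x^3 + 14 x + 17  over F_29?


Check whether y^2 = x^3 + 14 x + 17 (mod 29) for (x, y) = (11, 9).
LHS: y^2 = 9^2 mod 29 = 23
RHS: x^3 + 14 x + 17 = 11^3 + 14*11 + 17 mod 29 = 23
LHS = RHS

Yes, on the curve


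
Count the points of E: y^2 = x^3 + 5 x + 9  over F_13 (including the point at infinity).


For each x in F_13, count y with y^2 = x^3 + 5 x + 9 mod 13:
  x = 0: RHS = 9, y in [3, 10]  -> 2 point(s)
  x = 2: RHS = 1, y in [1, 12]  -> 2 point(s)
  x = 3: RHS = 12, y in [5, 8]  -> 2 point(s)
  x = 5: RHS = 3, y in [4, 9]  -> 2 point(s)
  x = 7: RHS = 10, y in [6, 7]  -> 2 point(s)
  x = 9: RHS = 3, y in [4, 9]  -> 2 point(s)
  x = 11: RHS = 4, y in [2, 11]  -> 2 point(s)
  x = 12: RHS = 3, y in [4, 9]  -> 2 point(s)
Affine points: 16. Add the point at infinity: total = 17.

#E(F_13) = 17


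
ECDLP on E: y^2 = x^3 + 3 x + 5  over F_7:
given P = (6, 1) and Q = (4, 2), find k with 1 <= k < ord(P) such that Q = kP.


Enumerate multiples of P until we hit Q = (4, 2):
  1P = (6, 1)
  2P = (4, 5)
  3P = (1, 3)
  4P = (1, 4)
  5P = (4, 2)
Match found at i = 5.

k = 5


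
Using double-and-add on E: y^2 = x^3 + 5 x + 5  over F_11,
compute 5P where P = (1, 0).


k = 5 = 101_2 (binary, LSB first: 101)
Double-and-add from P = (1, 0):
  bit 0 = 1: acc = O + (1, 0) = (1, 0)
  bit 1 = 0: acc unchanged = (1, 0)
  bit 2 = 1: acc = (1, 0) + O = (1, 0)

5P = (1, 0)


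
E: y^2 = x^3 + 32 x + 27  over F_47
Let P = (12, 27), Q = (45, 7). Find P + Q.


P != Q, so use the chord formula.
s = (y2 - y1) / (x2 - x1) = (27) / (33) mod 47 = 35
x3 = s^2 - x1 - x2 mod 47 = 35^2 - 12 - 45 = 40
y3 = s (x1 - x3) - y1 mod 47 = 35 * (12 - 40) - 27 = 27

P + Q = (40, 27)


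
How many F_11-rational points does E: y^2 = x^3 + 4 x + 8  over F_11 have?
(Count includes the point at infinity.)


For each x in F_11, count y with y^2 = x^3 + 4 x + 8 mod 11:
  x = 3: RHS = 3, y in [5, 6]  -> 2 point(s)
  x = 4: RHS = 0, y in [0]  -> 1 point(s)
  x = 7: RHS = 5, y in [4, 7]  -> 2 point(s)
  x = 9: RHS = 3, y in [5, 6]  -> 2 point(s)
  x = 10: RHS = 3, y in [5, 6]  -> 2 point(s)
Affine points: 9. Add the point at infinity: total = 10.

#E(F_11) = 10


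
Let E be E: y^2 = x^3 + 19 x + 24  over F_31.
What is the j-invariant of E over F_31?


Delta = -16(4 a^3 + 27 b^2) mod 31 = 20
-1728 * (4 a)^3 = -1728 * (4*19)^3 mod 31 = 4
j = 4 * 20^(-1) mod 31 = 25

j = 25 (mod 31)


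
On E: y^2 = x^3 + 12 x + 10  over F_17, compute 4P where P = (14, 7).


k = 4 = 100_2 (binary, LSB first: 001)
Double-and-add from P = (14, 7):
  bit 0 = 0: acc unchanged = O
  bit 1 = 0: acc unchanged = O
  bit 2 = 1: acc = O + (5, 5) = (5, 5)

4P = (5, 5)


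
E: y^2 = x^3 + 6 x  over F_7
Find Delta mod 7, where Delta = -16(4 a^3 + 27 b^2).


4 a^3 + 27 b^2 = 4*6^3 + 27*0^2 = 864 + 0 = 864
Delta = -16 * (864) = -13824
Delta mod 7 = 1

Delta = 1 (mod 7)


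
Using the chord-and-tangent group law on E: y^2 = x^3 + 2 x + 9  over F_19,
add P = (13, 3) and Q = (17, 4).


P != Q, so use the chord formula.
s = (y2 - y1) / (x2 - x1) = (1) / (4) mod 19 = 5
x3 = s^2 - x1 - x2 mod 19 = 5^2 - 13 - 17 = 14
y3 = s (x1 - x3) - y1 mod 19 = 5 * (13 - 14) - 3 = 11

P + Q = (14, 11)


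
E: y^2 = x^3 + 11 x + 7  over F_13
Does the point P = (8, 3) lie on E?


Check whether y^2 = x^3 + 11 x + 7 (mod 13) for (x, y) = (8, 3).
LHS: y^2 = 3^2 mod 13 = 9
RHS: x^3 + 11 x + 7 = 8^3 + 11*8 + 7 mod 13 = 9
LHS = RHS

Yes, on the curve


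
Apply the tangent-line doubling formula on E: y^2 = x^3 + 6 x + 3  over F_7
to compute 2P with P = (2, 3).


Doubling: s = (3 x1^2 + a) / (2 y1)
s = (3*2^2 + 6) / (2*3) mod 7 = 3
x3 = s^2 - 2 x1 mod 7 = 3^2 - 2*2 = 5
y3 = s (x1 - x3) - y1 mod 7 = 3 * (2 - 5) - 3 = 2

2P = (5, 2)


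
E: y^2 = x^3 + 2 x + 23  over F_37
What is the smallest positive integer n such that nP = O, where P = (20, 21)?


Compute successive multiples of P until we hit O:
  1P = (20, 21)
  2P = (7, 11)
  3P = (13, 10)
  4P = (11, 9)
  5P = (16, 9)
  6P = (10, 9)
  7P = (4, 13)
  8P = (4, 24)
  ... (continuing to 15P)
  15P = O

ord(P) = 15


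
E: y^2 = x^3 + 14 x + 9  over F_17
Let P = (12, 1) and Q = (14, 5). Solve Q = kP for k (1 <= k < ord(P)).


Enumerate multiples of P until we hit Q = (14, 5):
  1P = (12, 1)
  2P = (14, 12)
  3P = (0, 14)
  4P = (7, 12)
  5P = (11, 7)
  6P = (13, 5)
  7P = (8, 15)
  8P = (5, 0)
  9P = (8, 2)
  10P = (13, 12)
  11P = (11, 10)
  12P = (7, 5)
  13P = (0, 3)
  14P = (14, 5)
Match found at i = 14.

k = 14


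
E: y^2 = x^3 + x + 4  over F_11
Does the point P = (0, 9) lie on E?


Check whether y^2 = x^3 + 1 x + 4 (mod 11) for (x, y) = (0, 9).
LHS: y^2 = 9^2 mod 11 = 4
RHS: x^3 + 1 x + 4 = 0^3 + 1*0 + 4 mod 11 = 4
LHS = RHS

Yes, on the curve


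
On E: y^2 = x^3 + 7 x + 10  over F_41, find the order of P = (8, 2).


Compute successive multiples of P until we hit O:
  1P = (8, 2)
  2P = (17, 32)
  3P = (18, 33)
  4P = (16, 6)
  5P = (7, 19)
  6P = (28, 10)
  7P = (15, 28)
  8P = (0, 16)
  ... (continuing to 50P)
  50P = O

ord(P) = 50


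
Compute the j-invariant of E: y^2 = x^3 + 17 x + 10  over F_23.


Delta = -16(4 a^3 + 27 b^2) mod 23 = 18
-1728 * (4 a)^3 = -1728 * (4*17)^3 mod 23 = 3
j = 3 * 18^(-1) mod 23 = 4

j = 4 (mod 23)


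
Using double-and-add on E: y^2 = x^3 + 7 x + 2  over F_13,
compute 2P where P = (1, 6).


k = 2 = 10_2 (binary, LSB first: 01)
Double-and-add from P = (1, 6):
  bit 0 = 0: acc unchanged = O
  bit 1 = 1: acc = O + (7, 2) = (7, 2)

2P = (7, 2)


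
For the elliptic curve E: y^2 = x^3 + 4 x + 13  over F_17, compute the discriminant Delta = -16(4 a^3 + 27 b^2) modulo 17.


4 a^3 + 27 b^2 = 4*4^3 + 27*13^2 = 256 + 4563 = 4819
Delta = -16 * (4819) = -77104
Delta mod 17 = 8

Delta = 8 (mod 17)


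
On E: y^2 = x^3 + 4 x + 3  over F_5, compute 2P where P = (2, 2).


Doubling: s = (3 x1^2 + a) / (2 y1)
s = (3*2^2 + 4) / (2*2) mod 5 = 4
x3 = s^2 - 2 x1 mod 5 = 4^2 - 2*2 = 2
y3 = s (x1 - x3) - y1 mod 5 = 4 * (2 - 2) - 2 = 3

2P = (2, 3)


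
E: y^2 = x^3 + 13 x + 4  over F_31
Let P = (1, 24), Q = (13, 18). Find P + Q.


P != Q, so use the chord formula.
s = (y2 - y1) / (x2 - x1) = (25) / (12) mod 31 = 15
x3 = s^2 - x1 - x2 mod 31 = 15^2 - 1 - 13 = 25
y3 = s (x1 - x3) - y1 mod 31 = 15 * (1 - 25) - 24 = 19

P + Q = (25, 19)


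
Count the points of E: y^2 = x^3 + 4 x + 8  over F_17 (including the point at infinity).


For each x in F_17, count y with y^2 = x^3 + 4 x + 8 mod 17:
  x = 0: RHS = 8, y in [5, 12]  -> 2 point(s)
  x = 1: RHS = 13, y in [8, 9]  -> 2 point(s)
  x = 3: RHS = 13, y in [8, 9]  -> 2 point(s)
  x = 5: RHS = 0, y in [0]  -> 1 point(s)
  x = 8: RHS = 8, y in [5, 12]  -> 2 point(s)
  x = 9: RHS = 8, y in [5, 12]  -> 2 point(s)
  x = 12: RHS = 16, y in [4, 13]  -> 2 point(s)
  x = 13: RHS = 13, y in [8, 9]  -> 2 point(s)
  x = 15: RHS = 9, y in [3, 14]  -> 2 point(s)
Affine points: 17. Add the point at infinity: total = 18.

#E(F_17) = 18


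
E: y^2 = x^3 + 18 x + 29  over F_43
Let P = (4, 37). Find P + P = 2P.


Doubling: s = (3 x1^2 + a) / (2 y1)
s = (3*4^2 + 18) / (2*37) mod 43 = 16
x3 = s^2 - 2 x1 mod 43 = 16^2 - 2*4 = 33
y3 = s (x1 - x3) - y1 mod 43 = 16 * (4 - 33) - 37 = 15

2P = (33, 15)


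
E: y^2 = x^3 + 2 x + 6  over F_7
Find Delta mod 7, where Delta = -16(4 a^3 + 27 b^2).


4 a^3 + 27 b^2 = 4*2^3 + 27*6^2 = 32 + 972 = 1004
Delta = -16 * (1004) = -16064
Delta mod 7 = 1

Delta = 1 (mod 7)


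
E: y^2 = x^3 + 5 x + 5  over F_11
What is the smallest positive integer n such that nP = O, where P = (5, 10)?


Compute successive multiples of P until we hit O:
  1P = (5, 10)
  2P = (6, 8)
  3P = (4, 10)
  4P = (2, 1)
  5P = (2, 10)
  6P = (4, 1)
  7P = (6, 3)
  8P = (5, 1)
  ... (continuing to 9P)
  9P = O

ord(P) = 9


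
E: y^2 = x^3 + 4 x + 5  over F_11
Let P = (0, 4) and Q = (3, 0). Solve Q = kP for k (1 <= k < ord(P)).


Enumerate multiples of P until we hit Q = (3, 0):
  1P = (0, 4)
  2P = (3, 0)
Match found at i = 2.

k = 2


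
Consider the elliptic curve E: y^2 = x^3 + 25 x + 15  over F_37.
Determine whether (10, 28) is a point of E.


Check whether y^2 = x^3 + 25 x + 15 (mod 37) for (x, y) = (10, 28).
LHS: y^2 = 28^2 mod 37 = 7
RHS: x^3 + 25 x + 15 = 10^3 + 25*10 + 15 mod 37 = 7
LHS = RHS

Yes, on the curve


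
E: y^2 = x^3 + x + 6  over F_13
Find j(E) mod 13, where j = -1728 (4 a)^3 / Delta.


Delta = -16(4 a^3 + 27 b^2) mod 13 = 10
-1728 * (4 a)^3 = -1728 * (4*1)^3 mod 13 = 12
j = 12 * 10^(-1) mod 13 = 9

j = 9 (mod 13)


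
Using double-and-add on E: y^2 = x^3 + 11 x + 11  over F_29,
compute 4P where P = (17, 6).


k = 4 = 100_2 (binary, LSB first: 001)
Double-and-add from P = (17, 6):
  bit 0 = 0: acc unchanged = O
  bit 1 = 0: acc unchanged = O
  bit 2 = 1: acc = O + (15, 10) = (15, 10)

4P = (15, 10)


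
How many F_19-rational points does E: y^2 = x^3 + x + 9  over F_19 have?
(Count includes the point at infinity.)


For each x in F_19, count y with y^2 = x^3 + 1 x + 9 mod 19:
  x = 0: RHS = 9, y in [3, 16]  -> 2 point(s)
  x = 1: RHS = 11, y in [7, 12]  -> 2 point(s)
  x = 2: RHS = 0, y in [0]  -> 1 point(s)
  x = 3: RHS = 1, y in [1, 18]  -> 2 point(s)
  x = 4: RHS = 1, y in [1, 18]  -> 2 point(s)
  x = 5: RHS = 6, y in [5, 14]  -> 2 point(s)
  x = 7: RHS = 17, y in [6, 13]  -> 2 point(s)
  x = 8: RHS = 16, y in [4, 15]  -> 2 point(s)
  x = 9: RHS = 6, y in [5, 14]  -> 2 point(s)
  x = 12: RHS = 1, y in [1, 18]  -> 2 point(s)
  x = 15: RHS = 17, y in [6, 13]  -> 2 point(s)
  x = 16: RHS = 17, y in [6, 13]  -> 2 point(s)
  x = 18: RHS = 7, y in [8, 11]  -> 2 point(s)
Affine points: 25. Add the point at infinity: total = 26.

#E(F_19) = 26


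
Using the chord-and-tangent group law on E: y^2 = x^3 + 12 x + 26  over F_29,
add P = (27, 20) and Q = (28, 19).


P != Q, so use the chord formula.
s = (y2 - y1) / (x2 - x1) = (28) / (1) mod 29 = 28
x3 = s^2 - x1 - x2 mod 29 = 28^2 - 27 - 28 = 4
y3 = s (x1 - x3) - y1 mod 29 = 28 * (27 - 4) - 20 = 15

P + Q = (4, 15)


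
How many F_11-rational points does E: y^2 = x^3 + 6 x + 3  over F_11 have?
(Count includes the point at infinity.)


For each x in F_11, count y with y^2 = x^3 + 6 x + 3 mod 11:
  x = 0: RHS = 3, y in [5, 6]  -> 2 point(s)
  x = 2: RHS = 1, y in [1, 10]  -> 2 point(s)
  x = 3: RHS = 4, y in [2, 9]  -> 2 point(s)
  x = 4: RHS = 3, y in [5, 6]  -> 2 point(s)
  x = 5: RHS = 4, y in [2, 9]  -> 2 point(s)
  x = 7: RHS = 3, y in [5, 6]  -> 2 point(s)
  x = 9: RHS = 5, y in [4, 7]  -> 2 point(s)
Affine points: 14. Add the point at infinity: total = 15.

#E(F_11) = 15


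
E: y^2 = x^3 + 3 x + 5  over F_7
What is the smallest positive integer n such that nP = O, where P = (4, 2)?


Compute successive multiples of P until we hit O:
  1P = (4, 2)
  2P = (1, 3)
  3P = (6, 1)
  4P = (6, 6)
  5P = (1, 4)
  6P = (4, 5)
  7P = O

ord(P) = 7


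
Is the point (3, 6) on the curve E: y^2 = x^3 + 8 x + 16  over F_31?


Check whether y^2 = x^3 + 8 x + 16 (mod 31) for (x, y) = (3, 6).
LHS: y^2 = 6^2 mod 31 = 5
RHS: x^3 + 8 x + 16 = 3^3 + 8*3 + 16 mod 31 = 5
LHS = RHS

Yes, on the curve


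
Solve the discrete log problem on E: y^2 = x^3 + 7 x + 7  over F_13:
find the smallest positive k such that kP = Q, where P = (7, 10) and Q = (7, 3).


Enumerate multiples of P until we hit Q = (7, 3):
  1P = (7, 10)
  2P = (2, 9)
  3P = (3, 9)
  4P = (12, 5)
  5P = (8, 4)
  6P = (8, 9)
  7P = (12, 8)
  8P = (3, 4)
  9P = (2, 4)
  10P = (7, 3)
Match found at i = 10.

k = 10


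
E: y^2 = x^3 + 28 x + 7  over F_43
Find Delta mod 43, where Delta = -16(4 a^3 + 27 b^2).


4 a^3 + 27 b^2 = 4*28^3 + 27*7^2 = 87808 + 1323 = 89131
Delta = -16 * (89131) = -1426096
Delta mod 43 = 42

Delta = 42 (mod 43)


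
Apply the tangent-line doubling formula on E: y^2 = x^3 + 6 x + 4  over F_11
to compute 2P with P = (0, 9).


Doubling: s = (3 x1^2 + a) / (2 y1)
s = (3*0^2 + 6) / (2*9) mod 11 = 4
x3 = s^2 - 2 x1 mod 11 = 4^2 - 2*0 = 5
y3 = s (x1 - x3) - y1 mod 11 = 4 * (0 - 5) - 9 = 4

2P = (5, 4)


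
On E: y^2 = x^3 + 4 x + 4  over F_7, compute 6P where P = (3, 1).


k = 6 = 110_2 (binary, LSB first: 011)
Double-and-add from P = (3, 1):
  bit 0 = 0: acc unchanged = O
  bit 1 = 1: acc = O + (5, 3) = (5, 3)
  bit 2 = 1: acc = (5, 3) + (1, 3) = (1, 4)

6P = (1, 4)


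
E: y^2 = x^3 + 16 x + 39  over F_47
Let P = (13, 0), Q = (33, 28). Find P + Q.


P != Q, so use the chord formula.
s = (y2 - y1) / (x2 - x1) = (28) / (20) mod 47 = 39
x3 = s^2 - x1 - x2 mod 47 = 39^2 - 13 - 33 = 18
y3 = s (x1 - x3) - y1 mod 47 = 39 * (13 - 18) - 0 = 40

P + Q = (18, 40)


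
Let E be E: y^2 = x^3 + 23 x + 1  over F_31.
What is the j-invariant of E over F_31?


Delta = -16(4 a^3 + 27 b^2) mod 31 = 3
-1728 * (4 a)^3 = -1728 * (4*23)^3 mod 31 = 23
j = 23 * 3^(-1) mod 31 = 18

j = 18 (mod 31)


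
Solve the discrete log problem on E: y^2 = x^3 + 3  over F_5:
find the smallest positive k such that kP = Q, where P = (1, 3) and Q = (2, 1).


Enumerate multiples of P until we hit Q = (2, 1):
  1P = (1, 3)
  2P = (2, 4)
  3P = (3, 0)
  4P = (2, 1)
Match found at i = 4.

k = 4


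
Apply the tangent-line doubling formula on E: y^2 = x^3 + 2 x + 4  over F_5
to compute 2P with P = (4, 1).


Doubling: s = (3 x1^2 + a) / (2 y1)
s = (3*4^2 + 2) / (2*1) mod 5 = 0
x3 = s^2 - 2 x1 mod 5 = 0^2 - 2*4 = 2
y3 = s (x1 - x3) - y1 mod 5 = 0 * (4 - 2) - 1 = 4

2P = (2, 4)


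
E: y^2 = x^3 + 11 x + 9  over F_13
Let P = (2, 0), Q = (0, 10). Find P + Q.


P != Q, so use the chord formula.
s = (y2 - y1) / (x2 - x1) = (10) / (11) mod 13 = 8
x3 = s^2 - x1 - x2 mod 13 = 8^2 - 2 - 0 = 10
y3 = s (x1 - x3) - y1 mod 13 = 8 * (2 - 10) - 0 = 1

P + Q = (10, 1)


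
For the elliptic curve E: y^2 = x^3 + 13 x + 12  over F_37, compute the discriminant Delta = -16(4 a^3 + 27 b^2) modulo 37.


4 a^3 + 27 b^2 = 4*13^3 + 27*12^2 = 8788 + 3888 = 12676
Delta = -16 * (12676) = -202816
Delta mod 37 = 18

Delta = 18 (mod 37)


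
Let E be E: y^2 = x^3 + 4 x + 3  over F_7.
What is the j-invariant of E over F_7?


Delta = -16(4 a^3 + 27 b^2) mod 7 = 3
-1728 * (4 a)^3 = -1728 * (4*4)^3 mod 7 = 1
j = 1 * 3^(-1) mod 7 = 5

j = 5 (mod 7)


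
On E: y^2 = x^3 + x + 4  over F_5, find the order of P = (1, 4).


Compute successive multiples of P until we hit O:
  1P = (1, 4)
  2P = (2, 3)
  3P = (3, 3)
  4P = (0, 3)
  5P = (0, 2)
  6P = (3, 2)
  7P = (2, 2)
  8P = (1, 1)
  ... (continuing to 9P)
  9P = O

ord(P) = 9


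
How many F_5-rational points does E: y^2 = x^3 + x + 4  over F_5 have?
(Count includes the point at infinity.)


For each x in F_5, count y with y^2 = x^3 + 1 x + 4 mod 5:
  x = 0: RHS = 4, y in [2, 3]  -> 2 point(s)
  x = 1: RHS = 1, y in [1, 4]  -> 2 point(s)
  x = 2: RHS = 4, y in [2, 3]  -> 2 point(s)
  x = 3: RHS = 4, y in [2, 3]  -> 2 point(s)
Affine points: 8. Add the point at infinity: total = 9.

#E(F_5) = 9


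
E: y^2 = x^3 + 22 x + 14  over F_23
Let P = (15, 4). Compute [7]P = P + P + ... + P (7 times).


k = 7 = 111_2 (binary, LSB first: 111)
Double-and-add from P = (15, 4):
  bit 0 = 1: acc = O + (15, 4) = (15, 4)
  bit 1 = 1: acc = (15, 4) + (20, 6) = (13, 6)
  bit 2 = 1: acc = (13, 6) + (19, 0) = (15, 19)

7P = (15, 19)


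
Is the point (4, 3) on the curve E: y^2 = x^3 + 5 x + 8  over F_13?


Check whether y^2 = x^3 + 5 x + 8 (mod 13) for (x, y) = (4, 3).
LHS: y^2 = 3^2 mod 13 = 9
RHS: x^3 + 5 x + 8 = 4^3 + 5*4 + 8 mod 13 = 1
LHS != RHS

No, not on the curve


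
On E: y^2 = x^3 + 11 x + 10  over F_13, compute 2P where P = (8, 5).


Doubling: s = (3 x1^2 + a) / (2 y1)
s = (3*8^2 + 11) / (2*5) mod 13 = 6
x3 = s^2 - 2 x1 mod 13 = 6^2 - 2*8 = 7
y3 = s (x1 - x3) - y1 mod 13 = 6 * (8 - 7) - 5 = 1

2P = (7, 1)


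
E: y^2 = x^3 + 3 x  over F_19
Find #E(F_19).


For each x in F_19, count y with y^2 = x^3 + 3 x + 0 mod 19:
  x = 0: RHS = 0, y in [0]  -> 1 point(s)
  x = 1: RHS = 4, y in [2, 17]  -> 2 point(s)
  x = 3: RHS = 17, y in [6, 13]  -> 2 point(s)
  x = 4: RHS = 0, y in [0]  -> 1 point(s)
  x = 5: RHS = 7, y in [8, 11]  -> 2 point(s)
  x = 6: RHS = 6, y in [5, 14]  -> 2 point(s)
  x = 8: RHS = 4, y in [2, 17]  -> 2 point(s)
  x = 10: RHS = 4, y in [2, 17]  -> 2 point(s)
  x = 12: RHS = 16, y in [4, 15]  -> 2 point(s)
  x = 15: RHS = 0, y in [0]  -> 1 point(s)
  x = 17: RHS = 5, y in [9, 10]  -> 2 point(s)
Affine points: 19. Add the point at infinity: total = 20.

#E(F_19) = 20


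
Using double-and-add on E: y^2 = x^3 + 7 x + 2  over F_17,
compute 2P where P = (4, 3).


k = 2 = 10_2 (binary, LSB first: 01)
Double-and-add from P = (4, 3):
  bit 0 = 0: acc unchanged = O
  bit 1 = 1: acc = O + (0, 11) = (0, 11)

2P = (0, 11)


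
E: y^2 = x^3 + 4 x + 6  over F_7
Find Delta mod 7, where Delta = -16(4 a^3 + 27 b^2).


4 a^3 + 27 b^2 = 4*4^3 + 27*6^2 = 256 + 972 = 1228
Delta = -16 * (1228) = -19648
Delta mod 7 = 1

Delta = 1 (mod 7)


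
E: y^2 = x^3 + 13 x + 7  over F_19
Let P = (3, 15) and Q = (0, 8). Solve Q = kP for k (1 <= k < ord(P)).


Enumerate multiples of P until we hit Q = (0, 8):
  1P = (3, 15)
  2P = (0, 8)
Match found at i = 2.

k = 2


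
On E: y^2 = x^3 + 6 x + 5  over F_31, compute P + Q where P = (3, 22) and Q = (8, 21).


P != Q, so use the chord formula.
s = (y2 - y1) / (x2 - x1) = (30) / (5) mod 31 = 6
x3 = s^2 - x1 - x2 mod 31 = 6^2 - 3 - 8 = 25
y3 = s (x1 - x3) - y1 mod 31 = 6 * (3 - 25) - 22 = 1

P + Q = (25, 1)


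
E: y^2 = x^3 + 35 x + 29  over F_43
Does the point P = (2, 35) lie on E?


Check whether y^2 = x^3 + 35 x + 29 (mod 43) for (x, y) = (2, 35).
LHS: y^2 = 35^2 mod 43 = 21
RHS: x^3 + 35 x + 29 = 2^3 + 35*2 + 29 mod 43 = 21
LHS = RHS

Yes, on the curve


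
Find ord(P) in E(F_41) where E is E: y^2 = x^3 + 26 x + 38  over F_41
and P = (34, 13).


Compute successive multiples of P until we hit O:
  1P = (34, 13)
  2P = (16, 9)
  3P = (28, 2)
  4P = (4, 1)
  5P = (13, 20)
  6P = (26, 39)
  7P = (30, 15)
  8P = (8, 15)
  ... (continuing to 34P)
  34P = O

ord(P) = 34


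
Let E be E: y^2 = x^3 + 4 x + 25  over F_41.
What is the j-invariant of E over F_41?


Delta = -16(4 a^3 + 27 b^2) mod 41 = 30
-1728 * (4 a)^3 = -1728 * (4*4)^3 mod 41 = 24
j = 24 * 30^(-1) mod 41 = 9

j = 9 (mod 41)


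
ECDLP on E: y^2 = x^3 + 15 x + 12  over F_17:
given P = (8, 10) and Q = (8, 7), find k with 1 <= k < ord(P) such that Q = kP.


Enumerate multiples of P until we hit Q = (8, 7):
  1P = (8, 10)
  2P = (2, 13)
  3P = (3, 13)
  4P = (5, 12)
  5P = (12, 4)
  6P = (12, 13)
  7P = (5, 5)
  8P = (3, 4)
  9P = (2, 4)
  10P = (8, 7)
Match found at i = 10.

k = 10


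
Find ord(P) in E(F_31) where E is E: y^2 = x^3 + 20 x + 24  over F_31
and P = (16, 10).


Compute successive multiples of P until we hit O:
  1P = (16, 10)
  2P = (15, 17)
  3P = (18, 4)
  4P = (6, 22)
  5P = (3, 24)
  6P = (26, 27)
  7P = (17, 10)
  8P = (29, 21)
  ... (continuing to 41P)
  41P = O

ord(P) = 41


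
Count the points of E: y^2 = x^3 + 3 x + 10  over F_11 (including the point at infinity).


For each x in F_11, count y with y^2 = x^3 + 3 x + 10 mod 11:
  x = 1: RHS = 3, y in [5, 6]  -> 2 point(s)
  x = 4: RHS = 9, y in [3, 8]  -> 2 point(s)
  x = 7: RHS = 0, y in [0]  -> 1 point(s)
Affine points: 5. Add the point at infinity: total = 6.

#E(F_11) = 6


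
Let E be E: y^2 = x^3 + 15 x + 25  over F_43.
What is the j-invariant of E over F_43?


Delta = -16(4 a^3 + 27 b^2) mod 43 = 29
-1728 * (4 a)^3 = -1728 * (4*15)^3 mod 43 = 41
j = 41 * 29^(-1) mod 43 = 37

j = 37 (mod 43)


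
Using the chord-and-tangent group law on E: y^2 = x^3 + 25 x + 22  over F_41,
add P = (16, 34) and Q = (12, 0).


P != Q, so use the chord formula.
s = (y2 - y1) / (x2 - x1) = (7) / (37) mod 41 = 29
x3 = s^2 - x1 - x2 mod 41 = 29^2 - 16 - 12 = 34
y3 = s (x1 - x3) - y1 mod 41 = 29 * (16 - 34) - 34 = 18

P + Q = (34, 18)


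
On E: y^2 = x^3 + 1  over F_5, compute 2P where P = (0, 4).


Doubling: s = (3 x1^2 + a) / (2 y1)
s = (3*0^2 + 0) / (2*4) mod 5 = 0
x3 = s^2 - 2 x1 mod 5 = 0^2 - 2*0 = 0
y3 = s (x1 - x3) - y1 mod 5 = 0 * (0 - 0) - 4 = 1

2P = (0, 1)


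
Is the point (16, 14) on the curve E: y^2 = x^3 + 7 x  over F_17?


Check whether y^2 = x^3 + 7 x + 0 (mod 17) for (x, y) = (16, 14).
LHS: y^2 = 14^2 mod 17 = 9
RHS: x^3 + 7 x + 0 = 16^3 + 7*16 + 0 mod 17 = 9
LHS = RHS

Yes, on the curve


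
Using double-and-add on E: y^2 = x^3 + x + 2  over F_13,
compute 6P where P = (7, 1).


k = 6 = 110_2 (binary, LSB first: 011)
Double-and-add from P = (7, 1):
  bit 0 = 0: acc unchanged = O
  bit 1 = 1: acc = O + (2, 5) = (2, 5)
  bit 2 = 1: acc = (2, 5) + (9, 8) = (12, 0)

6P = (12, 0)


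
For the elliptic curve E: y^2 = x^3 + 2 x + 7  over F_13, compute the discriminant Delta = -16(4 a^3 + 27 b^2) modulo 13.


4 a^3 + 27 b^2 = 4*2^3 + 27*7^2 = 32 + 1323 = 1355
Delta = -16 * (1355) = -21680
Delta mod 13 = 4

Delta = 4 (mod 13)


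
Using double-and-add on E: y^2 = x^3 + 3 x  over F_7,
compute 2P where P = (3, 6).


k = 2 = 10_2 (binary, LSB first: 01)
Double-and-add from P = (3, 6):
  bit 0 = 0: acc unchanged = O
  bit 1 = 1: acc = O + (2, 0) = (2, 0)

2P = (2, 0)


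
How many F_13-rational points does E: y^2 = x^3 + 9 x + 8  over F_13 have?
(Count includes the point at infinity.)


For each x in F_13, count y with y^2 = x^3 + 9 x + 8 mod 13:
  x = 3: RHS = 10, y in [6, 7]  -> 2 point(s)
  x = 4: RHS = 4, y in [2, 11]  -> 2 point(s)
  x = 5: RHS = 9, y in [3, 10]  -> 2 point(s)
  x = 9: RHS = 12, y in [5, 8]  -> 2 point(s)
Affine points: 8. Add the point at infinity: total = 9.

#E(F_13) = 9


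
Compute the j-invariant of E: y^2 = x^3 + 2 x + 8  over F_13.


Delta = -16(4 a^3 + 27 b^2) mod 13 = 11
-1728 * (4 a)^3 = -1728 * (4*2)^3 mod 13 = 5
j = 5 * 11^(-1) mod 13 = 4

j = 4 (mod 13)
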